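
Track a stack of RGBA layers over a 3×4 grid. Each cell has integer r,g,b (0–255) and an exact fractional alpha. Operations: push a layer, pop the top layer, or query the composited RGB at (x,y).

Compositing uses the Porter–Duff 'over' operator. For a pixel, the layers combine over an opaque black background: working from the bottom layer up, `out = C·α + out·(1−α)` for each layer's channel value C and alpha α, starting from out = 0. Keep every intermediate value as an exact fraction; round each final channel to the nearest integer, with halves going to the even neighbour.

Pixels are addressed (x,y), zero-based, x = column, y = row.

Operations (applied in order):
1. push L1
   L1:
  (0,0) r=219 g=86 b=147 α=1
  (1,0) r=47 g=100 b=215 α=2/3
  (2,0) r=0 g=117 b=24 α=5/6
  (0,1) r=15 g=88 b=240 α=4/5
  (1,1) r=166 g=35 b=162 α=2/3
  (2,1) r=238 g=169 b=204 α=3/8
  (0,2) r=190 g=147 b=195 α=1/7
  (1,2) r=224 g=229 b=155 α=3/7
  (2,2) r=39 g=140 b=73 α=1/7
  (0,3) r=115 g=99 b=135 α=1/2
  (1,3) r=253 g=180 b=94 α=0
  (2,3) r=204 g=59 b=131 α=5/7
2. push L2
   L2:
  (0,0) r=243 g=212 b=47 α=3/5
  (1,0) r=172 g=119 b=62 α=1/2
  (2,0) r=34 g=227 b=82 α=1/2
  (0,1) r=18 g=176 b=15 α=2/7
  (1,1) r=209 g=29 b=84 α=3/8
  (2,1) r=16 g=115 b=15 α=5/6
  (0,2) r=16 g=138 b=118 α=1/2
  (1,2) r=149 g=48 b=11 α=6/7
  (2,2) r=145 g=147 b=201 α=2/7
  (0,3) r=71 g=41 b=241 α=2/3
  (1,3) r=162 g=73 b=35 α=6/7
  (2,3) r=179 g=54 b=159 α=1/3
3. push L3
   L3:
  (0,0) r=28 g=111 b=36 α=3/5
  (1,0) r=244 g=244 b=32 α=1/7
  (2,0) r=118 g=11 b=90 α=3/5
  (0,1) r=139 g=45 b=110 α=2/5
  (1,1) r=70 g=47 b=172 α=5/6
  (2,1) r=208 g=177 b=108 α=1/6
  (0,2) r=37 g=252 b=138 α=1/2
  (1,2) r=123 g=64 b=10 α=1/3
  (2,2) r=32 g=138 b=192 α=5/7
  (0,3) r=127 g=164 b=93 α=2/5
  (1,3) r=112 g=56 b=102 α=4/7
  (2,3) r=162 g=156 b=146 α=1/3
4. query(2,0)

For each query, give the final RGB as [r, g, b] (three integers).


(2,0) stack=L1,L2,L3; from [0,0,0]:
+L1 (α=5/6) → [0, 195/2, 20]
+L2 (α=1/2) → [17, 649/4, 51]
+L3 (α=3/5) → [388/5, 143/2, 372/5]
rounded: [78, 72, 74]


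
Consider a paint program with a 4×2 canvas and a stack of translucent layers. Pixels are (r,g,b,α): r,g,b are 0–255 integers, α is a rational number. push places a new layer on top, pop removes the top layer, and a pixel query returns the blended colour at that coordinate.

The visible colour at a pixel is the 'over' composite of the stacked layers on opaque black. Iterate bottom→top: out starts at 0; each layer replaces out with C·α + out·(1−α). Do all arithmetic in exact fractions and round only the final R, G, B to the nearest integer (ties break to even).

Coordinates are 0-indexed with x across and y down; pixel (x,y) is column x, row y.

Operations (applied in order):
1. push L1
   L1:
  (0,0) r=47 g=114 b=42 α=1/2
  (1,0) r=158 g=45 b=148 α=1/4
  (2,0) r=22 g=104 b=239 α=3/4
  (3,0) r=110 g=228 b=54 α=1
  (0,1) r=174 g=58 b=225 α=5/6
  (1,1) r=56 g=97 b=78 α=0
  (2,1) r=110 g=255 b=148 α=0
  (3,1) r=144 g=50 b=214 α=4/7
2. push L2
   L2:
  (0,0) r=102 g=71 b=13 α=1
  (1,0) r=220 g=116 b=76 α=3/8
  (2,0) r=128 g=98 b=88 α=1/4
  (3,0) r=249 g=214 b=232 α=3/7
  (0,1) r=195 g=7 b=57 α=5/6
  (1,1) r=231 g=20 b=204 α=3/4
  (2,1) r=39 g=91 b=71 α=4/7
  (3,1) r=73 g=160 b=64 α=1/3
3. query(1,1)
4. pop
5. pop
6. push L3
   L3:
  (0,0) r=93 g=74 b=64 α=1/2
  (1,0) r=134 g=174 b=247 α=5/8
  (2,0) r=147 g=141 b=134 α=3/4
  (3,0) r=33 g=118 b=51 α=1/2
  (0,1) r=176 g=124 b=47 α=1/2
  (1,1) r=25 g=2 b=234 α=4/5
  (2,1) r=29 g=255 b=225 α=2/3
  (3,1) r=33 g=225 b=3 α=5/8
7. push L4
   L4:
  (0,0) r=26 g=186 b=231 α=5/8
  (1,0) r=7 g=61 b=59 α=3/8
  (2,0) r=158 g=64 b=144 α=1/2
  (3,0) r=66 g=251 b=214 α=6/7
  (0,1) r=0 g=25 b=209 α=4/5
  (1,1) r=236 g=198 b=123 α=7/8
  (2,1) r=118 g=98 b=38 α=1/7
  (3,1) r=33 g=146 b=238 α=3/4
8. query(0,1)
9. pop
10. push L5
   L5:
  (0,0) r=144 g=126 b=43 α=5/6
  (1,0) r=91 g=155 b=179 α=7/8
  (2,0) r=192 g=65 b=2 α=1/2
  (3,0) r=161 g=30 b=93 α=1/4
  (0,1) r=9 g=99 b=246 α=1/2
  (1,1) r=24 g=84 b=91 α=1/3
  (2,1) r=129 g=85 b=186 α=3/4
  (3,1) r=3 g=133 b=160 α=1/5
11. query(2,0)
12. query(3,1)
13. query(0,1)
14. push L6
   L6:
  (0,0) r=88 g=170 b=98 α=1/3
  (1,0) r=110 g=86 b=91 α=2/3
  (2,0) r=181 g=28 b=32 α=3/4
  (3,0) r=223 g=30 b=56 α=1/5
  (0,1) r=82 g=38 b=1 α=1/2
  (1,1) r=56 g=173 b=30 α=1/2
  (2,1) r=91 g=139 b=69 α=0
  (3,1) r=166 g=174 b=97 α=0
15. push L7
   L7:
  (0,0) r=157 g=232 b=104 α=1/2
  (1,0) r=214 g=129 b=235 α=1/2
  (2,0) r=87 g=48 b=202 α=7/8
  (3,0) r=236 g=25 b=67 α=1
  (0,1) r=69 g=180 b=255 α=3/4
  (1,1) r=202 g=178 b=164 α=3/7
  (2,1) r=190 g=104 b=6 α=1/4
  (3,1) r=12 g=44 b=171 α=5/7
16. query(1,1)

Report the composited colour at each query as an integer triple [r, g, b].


at x=1,y=1 over L1,L2:
+L1 (α=0) → [0, 0, 0]
+L2 (α=3/4) → [693/4, 15, 153]
= [173, 15, 153]

query (0,1) [L3,L4] — begin 0,0,0
after L3 α=1/2: [88, 62, 47/2]
after L4 α=4/5: [88/5, 162/5, 1719/10]
= [18, 32, 172]

query (2,0) [L3,L5] — begin 0,0,0
+L3 (α=3/4) → [441/4, 423/4, 201/2]
+L5 (α=1/2) → [1209/8, 683/8, 205/4]
→ [151, 85, 51]

at x=3,y=1 over L3,L5:
L3 α=5/8: [165/8, 1125/8, 15/8]
L5 α=1/5: [171/10, 1391/10, 67/2]
→ [17, 139, 34]

at x=0,y=1 over L3,L5:
+L3 (α=1/2) → [88, 62, 47/2]
+L5 (α=1/2) → [97/2, 161/2, 539/4]
= [48, 80, 135]

at x=1,y=1 over L3,L5,L6,L7:
after L3 α=4/5: [20, 8/5, 936/5]
after L5 α=1/3: [64/3, 436/15, 2327/15]
after L6 α=1/2: [116/3, 3031/30, 2777/30]
after L7 α=3/7: [326/3, 14072/105, 12934/105]
→ [109, 134, 123]


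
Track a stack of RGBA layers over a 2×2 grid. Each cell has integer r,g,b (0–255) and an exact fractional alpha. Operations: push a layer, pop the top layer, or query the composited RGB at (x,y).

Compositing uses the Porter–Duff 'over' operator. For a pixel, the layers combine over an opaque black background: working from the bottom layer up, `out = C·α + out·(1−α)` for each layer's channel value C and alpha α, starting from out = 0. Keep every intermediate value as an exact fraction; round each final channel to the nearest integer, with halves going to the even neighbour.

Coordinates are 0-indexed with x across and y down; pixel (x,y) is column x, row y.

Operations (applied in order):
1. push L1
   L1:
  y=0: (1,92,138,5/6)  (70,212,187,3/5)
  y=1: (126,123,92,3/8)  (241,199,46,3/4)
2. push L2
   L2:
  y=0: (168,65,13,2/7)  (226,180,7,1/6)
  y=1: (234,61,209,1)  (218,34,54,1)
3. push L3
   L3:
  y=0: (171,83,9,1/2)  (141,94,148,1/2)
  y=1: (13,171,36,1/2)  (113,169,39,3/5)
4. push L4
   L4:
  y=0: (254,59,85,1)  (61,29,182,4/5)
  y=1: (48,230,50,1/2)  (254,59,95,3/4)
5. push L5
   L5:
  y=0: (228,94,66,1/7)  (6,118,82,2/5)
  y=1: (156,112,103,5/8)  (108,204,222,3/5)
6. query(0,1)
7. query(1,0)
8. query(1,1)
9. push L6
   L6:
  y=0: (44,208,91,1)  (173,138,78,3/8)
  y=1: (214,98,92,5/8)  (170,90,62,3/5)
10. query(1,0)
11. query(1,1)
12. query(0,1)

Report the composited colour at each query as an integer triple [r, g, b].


(0,1) stack=L1,L2,L3,L4,L5; from [0,0,0]:
L1 α=3/8: [189/4, 369/8, 69/2]
L2 α=1: [234, 61, 209]
L3 α=1/2: [247/2, 116, 245/2]
L4 α=1/2: [343/4, 173, 345/4]
L5 α=5/8: [4149/32, 1079/8, 3095/32]
rounded: [130, 135, 97]

at x=1,y=0 over L1,L2,L3,L4,L5:
+L1 (α=3/5) → [42, 636/5, 561/5]
+L2 (α=1/6) → [218/3, 136, 284/3]
+L3 (α=1/2) → [641/6, 115, 364/3]
+L4 (α=4/5) → [421/6, 231/5, 2548/15]
+L5 (α=2/5) → [89/2, 1873/25, 3368/25]
→ [44, 75, 135]

query (1,1) [L1,L2,L3,L4,L5] — begin 0,0,0
L1 α=3/4: [723/4, 597/4, 69/2]
L2 α=1: [218, 34, 54]
L3 α=3/5: [155, 115, 45]
L4 α=3/4: [917/4, 73, 165/2]
L5 α=3/5: [313/2, 758/5, 831/5]
rounded: [156, 152, 166]

at x=1,y=0 over L1,L2,L3,L4,L5,L6:
+L1 (α=3/5) → [42, 636/5, 561/5]
+L2 (α=1/6) → [218/3, 136, 284/3]
+L3 (α=1/2) → [641/6, 115, 364/3]
+L4 (α=4/5) → [421/6, 231/5, 2548/15]
+L5 (α=2/5) → [89/2, 1873/25, 3368/25]
+L6 (α=3/8) → [1483/16, 3943/40, 2269/20]
rounded: [93, 99, 113]

(1,1) stack=L1,L2,L3,L4,L5,L6; from [0,0,0]:
+L1 (α=3/4) → [723/4, 597/4, 69/2]
+L2 (α=1) → [218, 34, 54]
+L3 (α=3/5) → [155, 115, 45]
+L4 (α=3/4) → [917/4, 73, 165/2]
+L5 (α=3/5) → [313/2, 758/5, 831/5]
+L6 (α=3/5) → [823/5, 2866/25, 2592/25]
= [165, 115, 104]

(0,1) stack=L1,L2,L3,L4,L5,L6; from [0,0,0]:
L1 α=3/8: [189/4, 369/8, 69/2]
L2 α=1: [234, 61, 209]
L3 α=1/2: [247/2, 116, 245/2]
L4 α=1/2: [343/4, 173, 345/4]
L5 α=5/8: [4149/32, 1079/8, 3095/32]
L6 α=5/8: [46687/256, 7157/64, 24005/256]
= [182, 112, 94]


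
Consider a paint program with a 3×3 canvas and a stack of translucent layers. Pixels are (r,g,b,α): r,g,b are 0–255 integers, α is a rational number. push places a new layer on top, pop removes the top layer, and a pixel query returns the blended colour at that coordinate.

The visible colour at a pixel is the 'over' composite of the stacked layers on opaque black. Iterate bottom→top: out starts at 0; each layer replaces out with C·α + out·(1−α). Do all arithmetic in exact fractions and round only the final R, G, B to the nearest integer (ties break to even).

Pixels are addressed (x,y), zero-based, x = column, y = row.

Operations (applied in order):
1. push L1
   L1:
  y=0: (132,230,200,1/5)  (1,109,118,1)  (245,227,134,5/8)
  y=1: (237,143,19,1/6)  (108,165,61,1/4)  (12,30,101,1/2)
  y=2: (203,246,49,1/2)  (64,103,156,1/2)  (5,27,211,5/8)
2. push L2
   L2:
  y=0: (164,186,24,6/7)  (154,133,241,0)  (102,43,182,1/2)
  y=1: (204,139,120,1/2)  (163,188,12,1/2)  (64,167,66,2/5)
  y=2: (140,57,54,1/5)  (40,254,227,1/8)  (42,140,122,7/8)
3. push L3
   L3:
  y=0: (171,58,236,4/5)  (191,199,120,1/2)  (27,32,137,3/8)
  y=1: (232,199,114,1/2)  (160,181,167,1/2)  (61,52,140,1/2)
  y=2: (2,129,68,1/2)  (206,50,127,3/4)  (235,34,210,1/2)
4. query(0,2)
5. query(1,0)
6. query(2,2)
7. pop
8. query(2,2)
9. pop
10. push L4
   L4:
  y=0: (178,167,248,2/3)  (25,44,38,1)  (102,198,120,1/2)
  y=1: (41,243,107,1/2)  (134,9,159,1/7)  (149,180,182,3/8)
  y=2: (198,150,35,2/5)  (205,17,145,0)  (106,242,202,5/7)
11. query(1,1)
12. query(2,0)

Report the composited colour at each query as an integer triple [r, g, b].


at x=0,y=2 over L1,L2,L3:
+L1 (α=1/2) → [203/2, 123, 49/2]
+L2 (α=1/5) → [546/5, 549/5, 152/5]
+L3 (α=1/2) → [278/5, 597/5, 246/5]
= [56, 119, 49]

query (1,0) [L1,L2,L3] — begin 0,0,0
after L1 α=1: [1, 109, 118]
after L2 α=0: [1, 109, 118]
after L3 α=1/2: [96, 154, 119]
= [96, 154, 119]

query (2,2) [L1,L2,L3] — begin 0,0,0
L1 α=5/8: [25/8, 135/8, 1055/8]
L2 α=7/8: [2377/64, 7975/64, 7887/64]
L3 α=1/2: [17417/128, 10151/128, 21327/128]
= [136, 79, 167]

query (2,2) [L1,L2] — begin 0,0,0
+L1 (α=5/8) → [25/8, 135/8, 1055/8]
+L2 (α=7/8) → [2377/64, 7975/64, 7887/64]
rounded: [37, 125, 123]

at x=1,y=1 over L1,L4:
L1 α=1/4: [27, 165/4, 61/4]
L4 α=1/7: [296/7, 513/14, 501/14]
→ [42, 37, 36]

query (2,0) [L1,L4] — begin 0,0,0
L1 α=5/8: [1225/8, 1135/8, 335/4]
L4 α=1/2: [2041/16, 2719/16, 815/8]
= [128, 170, 102]


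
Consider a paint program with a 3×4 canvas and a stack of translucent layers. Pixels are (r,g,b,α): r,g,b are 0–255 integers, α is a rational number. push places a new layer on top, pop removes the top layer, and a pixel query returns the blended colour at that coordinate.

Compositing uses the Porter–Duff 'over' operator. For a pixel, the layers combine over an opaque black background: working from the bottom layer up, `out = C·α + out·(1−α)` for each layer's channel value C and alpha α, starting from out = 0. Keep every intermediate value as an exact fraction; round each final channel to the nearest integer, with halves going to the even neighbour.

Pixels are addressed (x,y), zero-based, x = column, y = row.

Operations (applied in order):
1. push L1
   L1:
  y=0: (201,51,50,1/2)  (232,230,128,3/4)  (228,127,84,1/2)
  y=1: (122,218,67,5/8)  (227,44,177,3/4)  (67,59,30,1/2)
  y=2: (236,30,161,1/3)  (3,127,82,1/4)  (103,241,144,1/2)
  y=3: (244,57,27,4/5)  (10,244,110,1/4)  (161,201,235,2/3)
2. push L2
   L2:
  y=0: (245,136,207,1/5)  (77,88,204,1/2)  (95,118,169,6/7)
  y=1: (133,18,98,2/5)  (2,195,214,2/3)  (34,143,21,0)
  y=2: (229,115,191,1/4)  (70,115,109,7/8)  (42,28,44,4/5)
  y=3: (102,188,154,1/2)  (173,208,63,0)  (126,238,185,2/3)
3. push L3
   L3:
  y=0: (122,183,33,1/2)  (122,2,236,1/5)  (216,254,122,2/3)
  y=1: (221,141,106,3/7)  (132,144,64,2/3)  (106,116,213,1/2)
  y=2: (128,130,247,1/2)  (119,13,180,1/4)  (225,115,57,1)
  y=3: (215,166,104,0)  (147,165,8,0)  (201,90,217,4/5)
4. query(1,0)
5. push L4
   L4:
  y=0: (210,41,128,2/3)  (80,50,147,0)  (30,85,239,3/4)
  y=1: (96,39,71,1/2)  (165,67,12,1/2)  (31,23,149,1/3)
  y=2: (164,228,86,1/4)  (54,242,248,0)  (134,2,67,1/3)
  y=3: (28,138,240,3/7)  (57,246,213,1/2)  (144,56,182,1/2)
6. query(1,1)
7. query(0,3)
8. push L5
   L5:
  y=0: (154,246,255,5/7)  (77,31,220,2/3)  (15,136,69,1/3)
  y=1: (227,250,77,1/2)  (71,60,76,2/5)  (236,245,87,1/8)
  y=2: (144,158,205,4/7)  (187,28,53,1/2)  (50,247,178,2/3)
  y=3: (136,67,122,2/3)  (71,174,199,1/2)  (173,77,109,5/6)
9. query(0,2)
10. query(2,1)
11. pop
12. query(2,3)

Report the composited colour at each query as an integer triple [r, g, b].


query (1,0) [L1,L2,L3] — begin 0,0,0
after L1 α=3/4: [174, 345/2, 96]
after L2 α=1/2: [251/2, 521/4, 150]
after L3 α=1/5: [624/5, 523/5, 836/5]
= [125, 105, 167]

(1,1) stack=L1,L2,L3,L4; from [0,0,0]:
+L1 (α=3/4) → [681/4, 33, 531/4]
+L2 (α=2/3) → [697/12, 141, 2243/12]
+L3 (α=2/3) → [3865/36, 143, 3779/36]
+L4 (α=1/2) → [9805/72, 105, 4211/72]
= [136, 105, 58]

query (0,3) [L1,L2,L3,L4] — begin 0,0,0
+L1 (α=4/5) → [976/5, 228/5, 108/5]
+L2 (α=1/2) → [743/5, 584/5, 439/5]
+L3 (α=0) → [743/5, 584/5, 439/5]
+L4 (α=3/7) → [3392/35, 4406/35, 5356/35]
→ [97, 126, 153]

query (0,2) [L1,L2,L3,L4,L5] — begin 0,0,0
after L1 α=1/3: [236/3, 10, 161/3]
after L2 α=1/4: [465/4, 145/4, 88]
after L3 α=1/2: [977/8, 665/8, 335/2]
after L4 α=1/4: [4243/32, 3819/32, 1177/8]
after L5 α=4/7: [31161/224, 31681/224, 10091/56]
= [139, 141, 180]

query (2,1) [L1,L2,L3,L4,L5] — begin 0,0,0
+L1 (α=1/2) → [67/2, 59/2, 15]
+L2 (α=0) → [67/2, 59/2, 15]
+L3 (α=1/2) → [279/4, 291/4, 114]
+L4 (α=1/3) → [341/6, 337/6, 377/3]
+L5 (α=1/8) → [3803/48, 3829/48, 725/6]
rounded: [79, 80, 121]

query (2,3) [L1,L2,L3,L4] — begin 0,0,0
+L1 (α=2/3) → [322/3, 134, 470/3]
+L2 (α=2/3) → [1078/9, 610/3, 1580/9]
+L3 (α=4/5) → [8314/45, 338/3, 9392/45]
+L4 (α=1/2) → [7397/45, 253/3, 8791/45]
→ [164, 84, 195]


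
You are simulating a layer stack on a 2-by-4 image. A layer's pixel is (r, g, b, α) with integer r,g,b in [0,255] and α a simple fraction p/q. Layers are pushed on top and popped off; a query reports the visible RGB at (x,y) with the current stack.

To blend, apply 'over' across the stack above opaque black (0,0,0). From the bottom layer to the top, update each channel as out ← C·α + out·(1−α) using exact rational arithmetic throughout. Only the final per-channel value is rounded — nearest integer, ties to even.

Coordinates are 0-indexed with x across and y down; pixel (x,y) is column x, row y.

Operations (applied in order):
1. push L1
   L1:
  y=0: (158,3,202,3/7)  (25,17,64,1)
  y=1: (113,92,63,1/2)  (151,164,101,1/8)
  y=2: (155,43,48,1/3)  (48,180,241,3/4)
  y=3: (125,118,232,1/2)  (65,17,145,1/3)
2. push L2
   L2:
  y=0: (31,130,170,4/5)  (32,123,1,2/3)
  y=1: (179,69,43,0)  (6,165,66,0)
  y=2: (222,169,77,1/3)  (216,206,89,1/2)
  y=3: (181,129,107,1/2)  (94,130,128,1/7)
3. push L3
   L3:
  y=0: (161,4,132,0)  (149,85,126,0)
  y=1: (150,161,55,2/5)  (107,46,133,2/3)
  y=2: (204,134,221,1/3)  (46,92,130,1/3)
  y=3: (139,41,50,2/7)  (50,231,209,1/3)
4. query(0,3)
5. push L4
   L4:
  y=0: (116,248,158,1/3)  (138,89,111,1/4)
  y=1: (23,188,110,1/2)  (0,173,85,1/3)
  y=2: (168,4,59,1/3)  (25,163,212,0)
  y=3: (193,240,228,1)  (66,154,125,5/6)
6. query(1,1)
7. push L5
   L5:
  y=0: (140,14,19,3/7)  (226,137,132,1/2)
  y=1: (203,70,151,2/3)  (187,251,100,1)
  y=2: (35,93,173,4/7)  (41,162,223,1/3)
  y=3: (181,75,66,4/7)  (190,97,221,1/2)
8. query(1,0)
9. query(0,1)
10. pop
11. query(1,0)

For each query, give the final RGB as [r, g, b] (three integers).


(0,3) stack=L1,L2,L3; from [0,0,0]:
+L1 (α=1/2) → [125/2, 59, 116]
+L2 (α=1/2) → [487/4, 94, 223/2]
+L3 (α=2/7) → [3547/28, 552/7, 1315/14]
→ [127, 79, 94]

at x=1,y=1 over L1,L2,L3,L4:
L1 α=1/8: [151/8, 41/2, 101/8]
L2 α=0: [151/8, 41/2, 101/8]
L3 α=2/3: [621/8, 75/2, 743/8]
L4 α=1/3: [207/4, 248/3, 361/4]
= [52, 83, 90]

query (1,0) [L1,L2,L3,L4,L5] — begin 0,0,0
L1 α=1: [25, 17, 64]
L2 α=2/3: [89/3, 263/3, 22]
L3 α=0: [89/3, 263/3, 22]
L4 α=1/4: [227/4, 88, 177/4]
L5 α=1/2: [1131/8, 225/2, 705/8]
rounded: [141, 112, 88]

at x=0,y=1 over L1,L2,L3,L4,L5:
L1 α=1/2: [113/2, 46, 63/2]
L2 α=0: [113/2, 46, 63/2]
L3 α=2/5: [939/10, 92, 409/10]
L4 α=1/2: [1169/20, 140, 1509/20]
L5 α=2/3: [9289/60, 280/3, 7549/60]
= [155, 93, 126]

query (1,0) [L1,L2,L3,L4] — begin 0,0,0
+L1 (α=1) → [25, 17, 64]
+L2 (α=2/3) → [89/3, 263/3, 22]
+L3 (α=0) → [89/3, 263/3, 22]
+L4 (α=1/4) → [227/4, 88, 177/4]
→ [57, 88, 44]


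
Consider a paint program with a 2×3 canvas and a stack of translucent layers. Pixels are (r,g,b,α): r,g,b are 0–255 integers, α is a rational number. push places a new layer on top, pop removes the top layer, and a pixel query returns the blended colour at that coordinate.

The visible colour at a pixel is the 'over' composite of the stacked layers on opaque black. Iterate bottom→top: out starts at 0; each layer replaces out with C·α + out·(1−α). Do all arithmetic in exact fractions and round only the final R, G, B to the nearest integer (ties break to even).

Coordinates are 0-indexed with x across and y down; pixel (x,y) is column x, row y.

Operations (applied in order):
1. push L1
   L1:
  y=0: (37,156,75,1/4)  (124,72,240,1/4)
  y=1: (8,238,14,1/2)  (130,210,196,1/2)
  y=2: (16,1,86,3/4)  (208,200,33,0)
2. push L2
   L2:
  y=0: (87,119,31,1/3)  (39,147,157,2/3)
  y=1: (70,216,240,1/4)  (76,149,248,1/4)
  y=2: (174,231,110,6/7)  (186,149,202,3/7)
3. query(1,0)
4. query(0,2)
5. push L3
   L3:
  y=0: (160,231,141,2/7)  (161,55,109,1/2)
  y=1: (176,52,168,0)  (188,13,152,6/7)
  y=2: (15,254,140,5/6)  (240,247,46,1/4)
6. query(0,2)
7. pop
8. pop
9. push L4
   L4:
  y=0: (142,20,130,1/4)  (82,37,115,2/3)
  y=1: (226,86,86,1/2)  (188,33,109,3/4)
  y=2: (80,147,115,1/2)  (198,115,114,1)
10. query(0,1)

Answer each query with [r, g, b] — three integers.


(1,0) stack=L1,L2; from [0,0,0]:
after L1 α=1/4: [31, 18, 60]
after L2 α=2/3: [109/3, 104, 374/3]
→ [36, 104, 125]

at x=0,y=2 over L1,L2:
L1 α=3/4: [12, 3/4, 129/2]
L2 α=6/7: [1056/7, 5547/28, 207/2]
rounded: [151, 198, 104]

(0,2) stack=L1,L2,L3; from [0,0,0]:
after L1 α=3/4: [12, 3/4, 129/2]
after L2 α=6/7: [1056/7, 5547/28, 207/2]
after L3 α=5/6: [527/14, 41107/168, 1607/12]
rounded: [38, 245, 134]

query (0,1) [L1,L4] — begin 0,0,0
after L1 α=1/2: [4, 119, 7]
after L4 α=1/2: [115, 205/2, 93/2]
rounded: [115, 102, 46]


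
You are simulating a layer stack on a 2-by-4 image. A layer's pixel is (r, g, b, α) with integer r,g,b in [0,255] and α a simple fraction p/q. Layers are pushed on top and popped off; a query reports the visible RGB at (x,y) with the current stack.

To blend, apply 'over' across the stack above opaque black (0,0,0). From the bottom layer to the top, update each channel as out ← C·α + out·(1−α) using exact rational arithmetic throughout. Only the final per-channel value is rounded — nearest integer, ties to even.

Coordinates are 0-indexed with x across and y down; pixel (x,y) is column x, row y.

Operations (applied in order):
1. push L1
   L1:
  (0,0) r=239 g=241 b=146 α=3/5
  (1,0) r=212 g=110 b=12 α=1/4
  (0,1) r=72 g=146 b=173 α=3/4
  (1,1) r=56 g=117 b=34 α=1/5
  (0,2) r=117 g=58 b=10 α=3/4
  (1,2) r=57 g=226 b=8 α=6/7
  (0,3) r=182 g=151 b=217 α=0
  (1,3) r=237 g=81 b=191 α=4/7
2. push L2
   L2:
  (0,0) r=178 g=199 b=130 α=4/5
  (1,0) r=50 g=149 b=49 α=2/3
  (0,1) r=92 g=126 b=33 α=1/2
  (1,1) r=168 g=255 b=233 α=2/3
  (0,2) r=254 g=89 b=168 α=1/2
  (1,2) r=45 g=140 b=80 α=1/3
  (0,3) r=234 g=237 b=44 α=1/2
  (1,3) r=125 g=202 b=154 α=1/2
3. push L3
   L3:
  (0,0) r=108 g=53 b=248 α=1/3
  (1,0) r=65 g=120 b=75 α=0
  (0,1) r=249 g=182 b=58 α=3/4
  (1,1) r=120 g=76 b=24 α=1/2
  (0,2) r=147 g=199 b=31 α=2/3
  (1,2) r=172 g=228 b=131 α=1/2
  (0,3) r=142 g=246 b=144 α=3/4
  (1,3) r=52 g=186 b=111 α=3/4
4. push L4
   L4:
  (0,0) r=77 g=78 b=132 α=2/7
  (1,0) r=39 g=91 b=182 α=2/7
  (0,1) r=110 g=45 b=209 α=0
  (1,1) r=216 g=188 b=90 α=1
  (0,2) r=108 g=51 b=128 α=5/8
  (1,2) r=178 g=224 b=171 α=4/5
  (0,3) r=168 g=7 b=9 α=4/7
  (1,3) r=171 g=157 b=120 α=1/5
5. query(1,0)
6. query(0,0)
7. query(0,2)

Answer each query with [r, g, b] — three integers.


at x=1,y=0 over L1,L2,L3,L4:
L1 α=1/4: [53, 55/2, 3]
L2 α=2/3: [51, 217/2, 101/3]
L3 α=0: [51, 217/2, 101/3]
L4 α=2/7: [333/7, 207/2, 1597/21]
= [48, 104, 76]

at x=0,y=0 over L1,L2,L3,L4:
after L1 α=3/5: [717/5, 723/5, 438/5]
after L2 α=4/5: [4277/25, 4703/25, 3038/25]
after L3 α=1/3: [11254/75, 3577/25, 4092/25]
after L4 α=2/7: [13564/105, 4357/35, 5412/35]
→ [129, 124, 155]

at x=0,y=2 over L1,L2,L3,L4:
after L1 α=3/4: [351/4, 87/2, 15/2]
after L2 α=1/2: [1367/8, 265/4, 351/4]
after L3 α=2/3: [3719/24, 619/4, 599/12]
after L4 α=5/8: [8039/64, 2877/32, 3159/32]
= [126, 90, 99]


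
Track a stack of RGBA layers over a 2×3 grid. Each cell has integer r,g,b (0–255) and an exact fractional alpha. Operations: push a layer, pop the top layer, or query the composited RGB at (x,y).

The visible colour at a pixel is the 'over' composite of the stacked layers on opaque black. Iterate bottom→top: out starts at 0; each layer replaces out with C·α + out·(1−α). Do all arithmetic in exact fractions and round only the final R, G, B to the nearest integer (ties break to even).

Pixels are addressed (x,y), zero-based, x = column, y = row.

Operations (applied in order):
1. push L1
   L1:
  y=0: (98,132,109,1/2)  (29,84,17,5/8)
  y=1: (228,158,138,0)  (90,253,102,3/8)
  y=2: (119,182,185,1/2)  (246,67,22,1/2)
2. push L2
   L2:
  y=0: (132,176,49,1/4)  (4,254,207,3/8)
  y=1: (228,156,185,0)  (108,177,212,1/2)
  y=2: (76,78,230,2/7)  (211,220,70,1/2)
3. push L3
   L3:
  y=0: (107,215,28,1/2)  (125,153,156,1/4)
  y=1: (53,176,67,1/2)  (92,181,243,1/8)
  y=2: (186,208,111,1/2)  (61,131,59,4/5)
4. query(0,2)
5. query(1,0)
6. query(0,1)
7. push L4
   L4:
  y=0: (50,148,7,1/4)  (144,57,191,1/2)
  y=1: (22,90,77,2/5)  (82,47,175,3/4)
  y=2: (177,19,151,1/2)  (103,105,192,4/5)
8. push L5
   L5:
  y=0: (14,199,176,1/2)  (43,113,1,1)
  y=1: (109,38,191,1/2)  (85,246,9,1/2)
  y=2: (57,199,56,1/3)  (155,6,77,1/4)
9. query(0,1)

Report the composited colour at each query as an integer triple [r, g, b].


query (0,2) [L1,L2,L3] — begin 0,0,0
after L1 α=1/2: [119/2, 91, 185/2]
after L2 α=2/7: [899/14, 611/7, 1845/14]
after L3 α=1/2: [3503/28, 2067/14, 3399/28]
rounded: [125, 148, 121]

query (1,0) [L1,L2,L3] — begin 0,0,0
after L1 α=5/8: [145/8, 105/2, 85/8]
after L2 α=3/8: [821/64, 2049/16, 5393/64]
after L3 α=1/4: [10463/256, 8595/64, 26163/256]
rounded: [41, 134, 102]

at x=0,y=1 over L1,L2,L3:
after L1 α=0: [0, 0, 0]
after L2 α=0: [0, 0, 0]
after L3 α=1/2: [53/2, 88, 67/2]
rounded: [26, 88, 34]

(0,1) stack=L1,L2,L3,L4,L5; from [0,0,0]:
+L1 (α=0) → [0, 0, 0]
+L2 (α=0) → [0, 0, 0]
+L3 (α=1/2) → [53/2, 88, 67/2]
+L4 (α=2/5) → [247/10, 444/5, 509/10]
+L5 (α=1/2) → [1337/20, 317/5, 2419/20]
= [67, 63, 121]


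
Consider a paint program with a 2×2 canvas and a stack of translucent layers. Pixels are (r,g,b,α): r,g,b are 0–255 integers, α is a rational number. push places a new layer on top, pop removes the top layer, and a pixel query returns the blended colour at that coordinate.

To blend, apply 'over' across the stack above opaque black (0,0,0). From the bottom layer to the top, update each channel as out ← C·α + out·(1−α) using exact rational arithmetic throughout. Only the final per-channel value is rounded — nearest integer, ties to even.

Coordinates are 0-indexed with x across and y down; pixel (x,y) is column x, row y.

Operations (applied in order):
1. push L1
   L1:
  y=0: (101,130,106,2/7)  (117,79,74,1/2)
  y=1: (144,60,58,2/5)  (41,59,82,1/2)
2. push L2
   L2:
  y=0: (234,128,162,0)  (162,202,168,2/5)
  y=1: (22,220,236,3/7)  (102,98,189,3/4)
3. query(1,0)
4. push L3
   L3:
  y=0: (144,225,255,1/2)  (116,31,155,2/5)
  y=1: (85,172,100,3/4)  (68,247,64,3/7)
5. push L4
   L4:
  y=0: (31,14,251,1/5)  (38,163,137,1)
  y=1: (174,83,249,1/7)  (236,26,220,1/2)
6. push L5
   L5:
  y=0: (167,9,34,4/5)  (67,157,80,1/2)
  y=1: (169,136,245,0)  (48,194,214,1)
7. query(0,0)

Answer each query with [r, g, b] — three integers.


query (1,0) [L1,L2] — begin 0,0,0
+L1 (α=1/2) → [117/2, 79/2, 37]
+L2 (α=2/5) → [999/10, 209/2, 447/5]
rounded: [100, 104, 89]

query (0,0) [L1,L2,L3,L4,L5] — begin 0,0,0
+L1 (α=2/7) → [202/7, 260/7, 212/7]
+L2 (α=0) → [202/7, 260/7, 212/7]
+L3 (α=1/2) → [605/7, 1835/14, 1997/14]
+L4 (α=1/5) → [2637/35, 3768/35, 5751/35]
+L5 (α=4/5) → [26017/175, 5028/175, 10511/175]
= [149, 29, 60]


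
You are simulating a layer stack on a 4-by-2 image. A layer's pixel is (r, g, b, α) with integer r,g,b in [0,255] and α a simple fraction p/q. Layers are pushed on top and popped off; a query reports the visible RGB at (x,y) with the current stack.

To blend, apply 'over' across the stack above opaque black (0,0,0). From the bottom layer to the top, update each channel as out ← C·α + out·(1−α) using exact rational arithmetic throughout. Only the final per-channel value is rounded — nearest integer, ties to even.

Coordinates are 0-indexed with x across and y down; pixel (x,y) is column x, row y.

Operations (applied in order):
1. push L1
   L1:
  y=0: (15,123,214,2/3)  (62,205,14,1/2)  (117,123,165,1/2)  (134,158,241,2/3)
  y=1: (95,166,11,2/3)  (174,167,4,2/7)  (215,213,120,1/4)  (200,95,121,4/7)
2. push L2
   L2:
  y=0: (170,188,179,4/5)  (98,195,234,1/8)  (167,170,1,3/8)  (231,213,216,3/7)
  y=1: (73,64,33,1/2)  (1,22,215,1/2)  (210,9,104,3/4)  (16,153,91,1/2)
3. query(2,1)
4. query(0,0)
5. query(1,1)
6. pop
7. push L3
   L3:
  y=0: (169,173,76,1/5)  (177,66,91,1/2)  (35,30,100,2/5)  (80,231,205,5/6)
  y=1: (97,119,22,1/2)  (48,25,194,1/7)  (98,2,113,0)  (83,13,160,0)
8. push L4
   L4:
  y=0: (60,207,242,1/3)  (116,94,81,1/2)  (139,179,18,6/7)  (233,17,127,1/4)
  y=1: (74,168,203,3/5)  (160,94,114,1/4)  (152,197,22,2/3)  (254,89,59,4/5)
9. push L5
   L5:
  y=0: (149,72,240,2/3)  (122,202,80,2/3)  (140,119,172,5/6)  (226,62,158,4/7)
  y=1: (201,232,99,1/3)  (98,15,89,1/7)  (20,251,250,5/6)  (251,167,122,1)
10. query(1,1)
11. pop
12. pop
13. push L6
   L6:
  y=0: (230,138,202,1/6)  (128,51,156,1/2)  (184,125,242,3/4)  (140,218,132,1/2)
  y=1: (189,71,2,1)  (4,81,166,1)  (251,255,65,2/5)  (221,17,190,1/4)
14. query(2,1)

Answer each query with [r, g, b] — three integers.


at x=2,y=1 over L1,L2:
+L1 (α=1/4) → [215/4, 213/4, 30]
+L2 (α=3/4) → [2735/16, 321/16, 171/2]
= [171, 20, 86]

at x=0,y=0 over L1,L2:
L1 α=2/3: [10, 82, 428/3]
L2 α=4/5: [138, 834/5, 2576/15]
→ [138, 167, 172]

(1,1) stack=L1,L2; from [0,0,0]:
after L1 α=2/7: [348/7, 334/7, 8/7]
after L2 α=1/2: [355/14, 244/7, 1513/14]
rounded: [25, 35, 108]

(1,1) stack=L1,L3,L4,L5; from [0,0,0]:
L1 α=2/7: [348/7, 334/7, 8/7]
L3 α=1/7: [2424/49, 2179/49, 1406/49]
L4 α=1/4: [3778/49, 11143/196, 2451/49]
L5 α=1/7: [27470/343, 34899/686, 19067/343]
→ [80, 51, 56]

query (2,1) [L1,L3,L6] — begin 0,0,0
L1 α=1/4: [215/4, 213/4, 30]
L3 α=0: [215/4, 213/4, 30]
L6 α=2/5: [2653/20, 2679/20, 44]
rounded: [133, 134, 44]


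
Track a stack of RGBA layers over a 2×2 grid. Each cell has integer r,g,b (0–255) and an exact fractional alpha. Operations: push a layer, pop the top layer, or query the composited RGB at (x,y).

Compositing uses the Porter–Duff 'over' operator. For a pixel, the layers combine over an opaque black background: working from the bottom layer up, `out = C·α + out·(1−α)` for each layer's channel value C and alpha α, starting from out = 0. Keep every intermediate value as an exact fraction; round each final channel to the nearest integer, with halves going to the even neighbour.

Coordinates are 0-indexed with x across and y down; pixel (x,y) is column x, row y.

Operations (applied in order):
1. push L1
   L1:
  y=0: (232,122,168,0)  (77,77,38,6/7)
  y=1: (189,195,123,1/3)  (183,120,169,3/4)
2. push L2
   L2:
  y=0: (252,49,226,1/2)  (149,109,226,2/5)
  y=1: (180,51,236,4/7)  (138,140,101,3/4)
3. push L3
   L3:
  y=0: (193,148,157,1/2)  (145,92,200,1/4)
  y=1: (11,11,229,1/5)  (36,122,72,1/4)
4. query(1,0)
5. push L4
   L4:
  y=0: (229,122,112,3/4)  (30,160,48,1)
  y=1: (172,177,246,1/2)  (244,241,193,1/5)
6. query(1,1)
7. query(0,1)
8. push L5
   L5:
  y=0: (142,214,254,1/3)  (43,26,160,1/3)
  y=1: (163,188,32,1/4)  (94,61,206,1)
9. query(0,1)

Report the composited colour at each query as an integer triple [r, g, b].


(1,0) stack=L1,L2,L3; from [0,0,0]:
after L1 α=6/7: [66, 66, 228/7]
after L2 α=2/5: [496/5, 416/5, 3848/35]
after L3 α=1/4: [2213/20, 427/5, 4636/35]
= [111, 85, 132]

at x=1,y=1 over L1,L2,L3,L4:
L1 α=3/4: [549/4, 90, 507/4]
L2 α=3/4: [2205/16, 255/2, 1719/16]
L3 α=1/4: [7191/64, 1009/8, 6309/64]
L4 α=1/5: [2219/16, 1491/10, 9397/80]
rounded: [139, 149, 117]

(0,1) stack=L1,L2,L3,L4; from [0,0,0]:
after L1 α=1/3: [63, 65, 41]
after L2 α=4/7: [909/7, 57, 1067/7]
after L3 α=1/5: [3713/35, 239/5, 5871/35]
after L4 α=1/2: [9733/70, 562/5, 14481/70]
→ [139, 112, 207]

at x=0,y=1 over L1,L2,L3,L4,L5:
+L1 (α=1/3) → [63, 65, 41]
+L2 (α=4/7) → [909/7, 57, 1067/7]
+L3 (α=1/5) → [3713/35, 239/5, 5871/35]
+L4 (α=1/2) → [9733/70, 562/5, 14481/70]
+L5 (α=1/4) → [40609/280, 1313/10, 45683/280]
= [145, 131, 163]


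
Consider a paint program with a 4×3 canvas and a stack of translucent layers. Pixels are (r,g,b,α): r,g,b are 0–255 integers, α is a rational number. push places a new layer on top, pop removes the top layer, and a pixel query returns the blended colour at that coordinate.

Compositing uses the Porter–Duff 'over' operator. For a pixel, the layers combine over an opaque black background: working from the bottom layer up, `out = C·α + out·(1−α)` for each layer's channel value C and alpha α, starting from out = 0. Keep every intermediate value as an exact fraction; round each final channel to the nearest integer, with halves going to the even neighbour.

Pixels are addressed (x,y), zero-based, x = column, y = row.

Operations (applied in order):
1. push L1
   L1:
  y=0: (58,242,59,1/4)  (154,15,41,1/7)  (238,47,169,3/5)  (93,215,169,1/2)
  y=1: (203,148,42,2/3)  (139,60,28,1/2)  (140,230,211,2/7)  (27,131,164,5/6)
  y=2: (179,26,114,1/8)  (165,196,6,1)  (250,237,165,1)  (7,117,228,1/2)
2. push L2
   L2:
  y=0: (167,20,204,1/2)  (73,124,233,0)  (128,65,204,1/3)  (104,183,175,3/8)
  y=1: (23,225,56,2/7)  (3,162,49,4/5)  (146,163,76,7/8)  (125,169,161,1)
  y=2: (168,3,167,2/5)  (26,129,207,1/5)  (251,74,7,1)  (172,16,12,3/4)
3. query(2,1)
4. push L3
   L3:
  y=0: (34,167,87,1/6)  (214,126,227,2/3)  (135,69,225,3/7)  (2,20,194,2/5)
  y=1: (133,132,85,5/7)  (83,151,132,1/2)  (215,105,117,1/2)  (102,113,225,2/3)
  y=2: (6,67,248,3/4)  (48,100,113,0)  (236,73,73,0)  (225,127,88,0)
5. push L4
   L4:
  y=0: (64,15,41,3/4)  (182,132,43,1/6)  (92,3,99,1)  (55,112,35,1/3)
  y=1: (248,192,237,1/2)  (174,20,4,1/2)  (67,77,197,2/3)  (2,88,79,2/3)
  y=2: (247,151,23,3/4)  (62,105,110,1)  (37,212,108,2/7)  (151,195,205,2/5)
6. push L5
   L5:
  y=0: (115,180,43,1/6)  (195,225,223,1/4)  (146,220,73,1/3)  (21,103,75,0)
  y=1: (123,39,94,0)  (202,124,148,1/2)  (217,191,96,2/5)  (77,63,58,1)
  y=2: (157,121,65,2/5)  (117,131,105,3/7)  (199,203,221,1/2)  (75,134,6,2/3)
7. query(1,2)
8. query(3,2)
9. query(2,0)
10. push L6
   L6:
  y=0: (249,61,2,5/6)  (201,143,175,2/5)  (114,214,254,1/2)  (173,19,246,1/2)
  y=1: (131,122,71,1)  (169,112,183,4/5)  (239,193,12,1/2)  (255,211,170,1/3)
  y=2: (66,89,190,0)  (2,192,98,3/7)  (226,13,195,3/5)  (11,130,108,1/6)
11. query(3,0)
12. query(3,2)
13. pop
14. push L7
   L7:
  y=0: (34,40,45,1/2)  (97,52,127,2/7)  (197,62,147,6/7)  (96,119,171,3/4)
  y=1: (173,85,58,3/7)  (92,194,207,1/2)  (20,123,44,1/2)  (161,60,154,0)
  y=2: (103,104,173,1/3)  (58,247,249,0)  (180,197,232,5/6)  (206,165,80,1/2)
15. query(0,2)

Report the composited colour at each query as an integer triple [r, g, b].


(2,1) stack=L1,L2; from [0,0,0]:
+L1 (α=2/7) → [40, 460/7, 422/7]
+L2 (α=7/8) → [531/4, 8447/56, 2073/28]
→ [133, 151, 74]

at x=1,y=2 over L1,L2,L3,L4,L5:
after L1 α=1: [165, 196, 6]
after L2 α=1/5: [686/5, 913/5, 231/5]
after L3 α=0: [686/5, 913/5, 231/5]
after L4 α=1: [62, 105, 110]
after L5 α=3/7: [599/7, 813/7, 755/7]
= [86, 116, 108]

(3,2) stack=L1,L2,L3,L4,L5; from [0,0,0]:
after L1 α=1/2: [7/2, 117/2, 114]
after L2 α=3/4: [1039/8, 213/8, 75/2]
after L3 α=0: [1039/8, 213/8, 75/2]
after L4 α=2/5: [5533/40, 3759/40, 209/2]
after L5 α=2/3: [11533/120, 14479/120, 233/6]
→ [96, 121, 39]

query (2,0) [L1,L2,L3,L4,L5] — begin 0,0,0
L1 α=3/5: [714/5, 141/5, 507/5]
L2 α=1/3: [2068/15, 607/15, 678/5]
L3 α=3/7: [14347/105, 5533/105, 6087/35]
L4 α=1: [92, 3, 99]
L5 α=1/3: [110, 226/3, 271/3]
rounded: [110, 75, 90]

at x=3,y=0 over L1,L2,L3,L4,L5,L6:
after L1 α=1/2: [93/2, 215/2, 169/2]
after L2 α=3/8: [1089/16, 2173/16, 1895/16]
after L3 α=2/5: [3331/80, 7159/80, 11893/80]
after L4 α=1/3: [5531/120, 11639/120, 4431/40]
after L5 α=0: [5531/120, 11639/120, 4431/40]
after L6 α=1/2: [26291/240, 13919/240, 14271/80]
rounded: [110, 58, 178]

(3,2) stack=L1,L2,L3,L4,L5,L6; from [0,0,0]:
+L1 (α=1/2) → [7/2, 117/2, 114]
+L2 (α=3/4) → [1039/8, 213/8, 75/2]
+L3 (α=0) → [1039/8, 213/8, 75/2]
+L4 (α=2/5) → [5533/40, 3759/40, 209/2]
+L5 (α=2/3) → [11533/120, 14479/120, 233/6]
+L6 (α=1/6) → [11797/144, 17599/144, 1813/36]
= [82, 122, 50]

query (0,2) [L1,L2,L3,L4,L5,L7] — begin 0,0,0
L1 α=1/8: [179/8, 13/4, 57/4]
L2 α=2/5: [645/8, 63/20, 1507/20]
L3 α=3/4: [789/32, 4083/80, 16387/80]
L4 α=3/4: [24501/128, 40323/320, 21907/320]
L5 α=2/5: [22739/128, 198409/1600, 107321/1600]
L7 α=1/3: [9777/64, 281609/2400, 81907/800]
→ [153, 117, 102]


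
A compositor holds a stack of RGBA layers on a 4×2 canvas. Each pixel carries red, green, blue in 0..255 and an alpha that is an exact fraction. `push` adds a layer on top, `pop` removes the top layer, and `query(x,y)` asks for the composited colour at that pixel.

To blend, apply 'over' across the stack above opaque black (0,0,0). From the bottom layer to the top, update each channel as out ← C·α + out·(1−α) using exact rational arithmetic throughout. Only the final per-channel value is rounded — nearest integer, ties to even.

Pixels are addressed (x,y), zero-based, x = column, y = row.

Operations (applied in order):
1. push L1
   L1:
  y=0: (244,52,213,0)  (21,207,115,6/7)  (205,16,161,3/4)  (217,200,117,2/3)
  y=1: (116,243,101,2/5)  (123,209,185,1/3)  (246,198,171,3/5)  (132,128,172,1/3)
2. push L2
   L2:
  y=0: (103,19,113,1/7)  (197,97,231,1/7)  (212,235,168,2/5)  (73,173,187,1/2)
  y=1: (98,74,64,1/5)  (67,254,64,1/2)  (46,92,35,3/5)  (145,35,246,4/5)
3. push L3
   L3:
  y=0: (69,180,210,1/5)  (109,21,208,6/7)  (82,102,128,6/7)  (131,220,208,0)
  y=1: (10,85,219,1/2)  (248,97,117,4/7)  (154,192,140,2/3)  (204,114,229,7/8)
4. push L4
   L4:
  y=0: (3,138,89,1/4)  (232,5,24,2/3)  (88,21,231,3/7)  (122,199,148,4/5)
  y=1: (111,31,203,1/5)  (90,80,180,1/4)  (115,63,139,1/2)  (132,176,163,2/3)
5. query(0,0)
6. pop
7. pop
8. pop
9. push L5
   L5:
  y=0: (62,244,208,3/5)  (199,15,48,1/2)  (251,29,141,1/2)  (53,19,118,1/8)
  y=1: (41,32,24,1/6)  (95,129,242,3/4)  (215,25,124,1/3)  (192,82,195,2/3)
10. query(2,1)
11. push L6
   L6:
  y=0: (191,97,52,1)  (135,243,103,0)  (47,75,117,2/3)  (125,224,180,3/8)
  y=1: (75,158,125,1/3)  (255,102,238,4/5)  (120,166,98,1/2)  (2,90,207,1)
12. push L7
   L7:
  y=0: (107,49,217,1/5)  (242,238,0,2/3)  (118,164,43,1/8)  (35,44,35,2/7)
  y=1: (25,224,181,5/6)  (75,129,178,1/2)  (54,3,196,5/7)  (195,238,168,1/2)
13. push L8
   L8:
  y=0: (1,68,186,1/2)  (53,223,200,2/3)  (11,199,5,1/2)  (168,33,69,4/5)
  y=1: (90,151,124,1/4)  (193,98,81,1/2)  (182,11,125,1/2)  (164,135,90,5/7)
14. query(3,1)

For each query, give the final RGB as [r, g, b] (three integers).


query (0,0) [L1,L2,L3,L4] — begin 0,0,0
L1 α=0: [0, 0, 0]
L2 α=1/7: [103/7, 19/7, 113/7]
L3 α=1/5: [179/7, 1336/35, 1922/35]
L4 α=1/4: [279/14, 4419/70, 8881/140]
= [20, 63, 63]

(2,1) stack=L1,L5; from [0,0,0]:
after L1 α=3/5: [738/5, 594/5, 513/5]
after L5 α=1/3: [2551/15, 1313/15, 1646/15]
rounded: [170, 88, 110]

query (3,1) [L1,L5,L6,L7,L8] — begin 0,0,0
after L1 α=1/3: [44, 128/3, 172/3]
after L5 α=2/3: [428/3, 620/9, 1342/9]
after L6 α=1: [2, 90, 207]
after L7 α=1/2: [197/2, 164, 375/2]
after L8 α=5/7: [1017/7, 1003/7, 825/7]
→ [145, 143, 118]


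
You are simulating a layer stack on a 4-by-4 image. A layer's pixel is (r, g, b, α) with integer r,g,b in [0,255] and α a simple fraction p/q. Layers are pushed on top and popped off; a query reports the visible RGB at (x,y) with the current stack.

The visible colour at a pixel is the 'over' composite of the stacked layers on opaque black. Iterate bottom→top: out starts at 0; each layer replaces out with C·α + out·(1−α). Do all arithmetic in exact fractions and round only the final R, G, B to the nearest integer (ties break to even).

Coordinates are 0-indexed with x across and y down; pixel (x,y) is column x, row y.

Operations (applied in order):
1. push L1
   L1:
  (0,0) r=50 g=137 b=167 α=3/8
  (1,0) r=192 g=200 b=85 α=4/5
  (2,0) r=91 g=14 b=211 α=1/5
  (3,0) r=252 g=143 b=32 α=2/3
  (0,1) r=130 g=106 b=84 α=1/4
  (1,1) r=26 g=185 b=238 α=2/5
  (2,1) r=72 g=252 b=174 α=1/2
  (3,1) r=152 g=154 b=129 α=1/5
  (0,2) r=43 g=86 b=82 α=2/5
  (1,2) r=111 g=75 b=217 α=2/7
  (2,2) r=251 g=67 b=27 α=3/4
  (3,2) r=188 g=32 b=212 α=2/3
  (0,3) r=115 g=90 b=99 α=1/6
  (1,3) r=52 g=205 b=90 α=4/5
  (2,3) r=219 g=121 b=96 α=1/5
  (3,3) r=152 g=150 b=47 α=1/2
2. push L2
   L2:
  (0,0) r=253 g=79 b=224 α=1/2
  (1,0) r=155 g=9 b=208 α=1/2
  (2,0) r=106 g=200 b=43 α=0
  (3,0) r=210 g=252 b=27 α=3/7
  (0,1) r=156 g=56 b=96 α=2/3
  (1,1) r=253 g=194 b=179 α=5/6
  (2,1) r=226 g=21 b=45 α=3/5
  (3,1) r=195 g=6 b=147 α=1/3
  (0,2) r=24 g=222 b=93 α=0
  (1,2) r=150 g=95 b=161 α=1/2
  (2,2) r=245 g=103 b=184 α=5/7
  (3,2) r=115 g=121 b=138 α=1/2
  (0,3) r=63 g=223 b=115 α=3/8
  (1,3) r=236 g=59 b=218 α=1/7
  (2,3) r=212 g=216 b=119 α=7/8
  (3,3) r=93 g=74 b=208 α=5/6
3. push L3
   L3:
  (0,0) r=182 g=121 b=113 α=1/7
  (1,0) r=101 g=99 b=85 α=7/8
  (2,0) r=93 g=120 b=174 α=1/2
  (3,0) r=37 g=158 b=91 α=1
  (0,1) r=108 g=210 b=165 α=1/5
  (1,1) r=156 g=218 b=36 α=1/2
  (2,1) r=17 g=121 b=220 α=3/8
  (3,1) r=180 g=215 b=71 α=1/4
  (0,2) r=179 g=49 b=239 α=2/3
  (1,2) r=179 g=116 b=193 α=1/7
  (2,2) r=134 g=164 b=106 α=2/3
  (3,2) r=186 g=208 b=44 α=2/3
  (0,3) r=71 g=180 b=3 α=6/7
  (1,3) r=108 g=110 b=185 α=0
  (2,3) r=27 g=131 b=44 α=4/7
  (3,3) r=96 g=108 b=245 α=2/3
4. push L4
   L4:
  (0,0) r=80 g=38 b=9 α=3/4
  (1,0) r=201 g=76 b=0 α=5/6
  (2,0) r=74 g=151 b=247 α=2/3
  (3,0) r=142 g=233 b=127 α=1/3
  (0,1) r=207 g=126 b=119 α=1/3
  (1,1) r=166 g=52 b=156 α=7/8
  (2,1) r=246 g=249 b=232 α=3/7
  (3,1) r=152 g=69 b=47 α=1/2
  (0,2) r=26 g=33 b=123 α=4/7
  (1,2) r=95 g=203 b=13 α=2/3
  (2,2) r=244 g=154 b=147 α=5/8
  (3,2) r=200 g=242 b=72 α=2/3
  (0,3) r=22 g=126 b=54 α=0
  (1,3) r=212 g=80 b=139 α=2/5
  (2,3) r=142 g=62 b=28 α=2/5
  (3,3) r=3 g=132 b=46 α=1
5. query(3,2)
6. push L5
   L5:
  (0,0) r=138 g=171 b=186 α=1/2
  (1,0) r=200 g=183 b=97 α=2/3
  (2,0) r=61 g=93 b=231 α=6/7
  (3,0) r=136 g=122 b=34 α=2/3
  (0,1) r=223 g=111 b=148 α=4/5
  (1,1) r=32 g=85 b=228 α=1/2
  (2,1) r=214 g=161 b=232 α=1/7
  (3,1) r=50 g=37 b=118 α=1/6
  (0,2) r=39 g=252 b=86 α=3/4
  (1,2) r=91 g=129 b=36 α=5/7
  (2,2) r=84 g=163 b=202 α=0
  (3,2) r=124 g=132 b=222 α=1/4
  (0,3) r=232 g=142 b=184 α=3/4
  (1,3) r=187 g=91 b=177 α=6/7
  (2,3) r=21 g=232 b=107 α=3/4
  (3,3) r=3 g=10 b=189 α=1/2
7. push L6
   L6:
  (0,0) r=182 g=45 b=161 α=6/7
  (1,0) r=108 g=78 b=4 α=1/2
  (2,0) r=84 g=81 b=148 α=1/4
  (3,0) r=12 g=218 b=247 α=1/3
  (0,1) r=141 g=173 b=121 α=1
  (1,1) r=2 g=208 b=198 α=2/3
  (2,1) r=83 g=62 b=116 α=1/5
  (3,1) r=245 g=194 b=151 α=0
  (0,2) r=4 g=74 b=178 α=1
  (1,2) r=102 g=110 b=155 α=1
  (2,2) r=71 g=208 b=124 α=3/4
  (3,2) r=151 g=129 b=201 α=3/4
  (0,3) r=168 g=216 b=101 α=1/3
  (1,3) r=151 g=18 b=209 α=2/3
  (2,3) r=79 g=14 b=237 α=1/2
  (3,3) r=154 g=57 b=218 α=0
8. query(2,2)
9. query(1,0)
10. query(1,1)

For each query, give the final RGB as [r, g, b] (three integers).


query (3,2) [L1,L2,L3,L4] — begin 0,0,0
+L1 (α=2/3) → [376/3, 64/3, 424/3]
+L2 (α=1/2) → [721/6, 427/6, 419/3]
+L3 (α=2/3) → [2953/18, 2923/18, 683/9]
+L4 (α=2/3) → [10153/54, 11635/54, 1979/27]
rounded: [188, 215, 73]

query (2,2) [L1,L2,L3,L4,L5,L6] — begin 0,0,0
+L1 (α=3/4) → [753/4, 201/4, 81/4]
+L2 (α=5/7) → [3203/14, 1231/14, 1921/14]
+L3 (α=2/3) → [6955/42, 1941/14, 4889/42]
+L4 (α=5/8) → [24035/112, 16603/112, 15179/112]
+L5 (α=0) → [24035/112, 16603/112, 15179/112]
+L6 (α=3/4) → [47891/448, 86491/448, 56843/448]
= [107, 193, 127]

at x=1,y=0 over L1,L2,L3,L4,L5,L6:
after L1 α=4/5: [768/5, 160, 68]
after L2 α=1/2: [1543/10, 169/2, 138]
after L3 α=7/8: [8613/80, 1555/16, 733/8]
after L4 α=5/6: [29671/160, 2545/32, 733/48]
after L5 α=2/3: [93671/480, 14257/96, 10045/144]
after L6 α=1/2: [145511/960, 21745/192, 10621/288]
rounded: [152, 113, 37]

(1,1) stack=L1,L2,L3,L4,L5,L6; from [0,0,0]:
+L1 (α=2/5) → [52/5, 74, 476/5]
+L2 (α=5/6) → [6377/30, 174, 4951/30]
+L3 (α=1/2) → [11057/60, 196, 6031/60]
+L4 (α=7/8) → [80777/480, 70, 71551/480]
+L5 (α=1/2) → [96137/960, 155/2, 180991/960]
+L6 (α=2/3) → [99977/2880, 329/2, 561151/2880]
→ [35, 164, 195]
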